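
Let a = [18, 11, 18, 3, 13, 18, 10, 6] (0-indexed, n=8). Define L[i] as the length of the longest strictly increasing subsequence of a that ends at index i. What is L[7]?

   i    0    1    2    3    4    5    6    7
a[i]   18   11   18    3   13   18   10    6
L[i]    1    1    2    1    2    3    2    2

2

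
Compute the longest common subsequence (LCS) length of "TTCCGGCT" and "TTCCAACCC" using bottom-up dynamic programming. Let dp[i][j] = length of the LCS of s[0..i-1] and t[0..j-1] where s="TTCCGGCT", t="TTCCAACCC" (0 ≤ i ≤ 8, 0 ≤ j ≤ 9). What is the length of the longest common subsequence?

5

   ''  T  T  C  C  A  A  C  C  C
''  0  0  0  0  0  0  0  0  0  0
 T  0  1  1  1  1  1  1  1  1  1
 T  0  1  2  2  2  2  2  2  2  2
 C  0  1  2  3  3  3  3  3  3  3
 C  0  1  2  3  4  4  4  4  4  4
 G  0  1  2  3  4  4  4  4  4  4
 G  0  1  2  3  4  4  4  4  4  4
 C  0  1  2  3  4  4  4  5  5  5
 T  0  1  2  3  4  4  4  5  5  5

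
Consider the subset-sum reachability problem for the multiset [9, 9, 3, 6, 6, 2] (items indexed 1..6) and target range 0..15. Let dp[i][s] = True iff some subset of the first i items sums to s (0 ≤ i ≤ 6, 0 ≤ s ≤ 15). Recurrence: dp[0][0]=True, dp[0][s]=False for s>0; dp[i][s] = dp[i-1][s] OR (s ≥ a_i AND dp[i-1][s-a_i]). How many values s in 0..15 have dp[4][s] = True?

6

i\s   0   1   2   3   4   5   6   7   8   9  10  11  12  13  14  15
  0   T   F   F   F   F   F   F   F   F   F   F   F   F   F   F   F
  1   T   F   F   F   F   F   F   F   F   T   F   F   F   F   F   F
  2   T   F   F   F   F   F   F   F   F   T   F   F   F   F   F   F
  3   T   F   F   T   F   F   F   F   F   T   F   F   T   F   F   F
  4   T   F   F   T   F   F   T   F   F   T   F   F   T   F   F   T
  5   T   F   F   T   F   F   T   F   F   T   F   F   T   F   F   T
  6   T   F   T   T   F   T   T   F   T   T   F   T   T   F   T   T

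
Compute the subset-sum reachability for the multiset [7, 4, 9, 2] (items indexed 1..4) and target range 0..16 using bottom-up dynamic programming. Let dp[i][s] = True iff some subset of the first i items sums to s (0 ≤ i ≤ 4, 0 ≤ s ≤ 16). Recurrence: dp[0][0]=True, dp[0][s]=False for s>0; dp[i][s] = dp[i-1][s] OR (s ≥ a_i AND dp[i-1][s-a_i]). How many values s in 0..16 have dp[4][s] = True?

i\s   0   1   2   3   4   5   6   7   8   9  10  11  12  13  14  15  16
  0   T   F   F   F   F   F   F   F   F   F   F   F   F   F   F   F   F
  1   T   F   F   F   F   F   F   T   F   F   F   F   F   F   F   F   F
  2   T   F   F   F   T   F   F   T   F   F   F   T   F   F   F   F   F
  3   T   F   F   F   T   F   F   T   F   T   F   T   F   T   F   F   T
  4   T   F   T   F   T   F   T   T   F   T   F   T   F   T   F   T   T

10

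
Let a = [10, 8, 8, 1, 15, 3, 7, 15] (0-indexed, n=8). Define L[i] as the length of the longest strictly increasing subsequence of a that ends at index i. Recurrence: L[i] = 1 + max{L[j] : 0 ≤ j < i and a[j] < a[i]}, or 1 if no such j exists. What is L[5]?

   i    0    1    2    3    4    5    6    7
a[i]   10    8    8    1   15    3    7   15
L[i]    1    1    1    1    2    2    3    4

2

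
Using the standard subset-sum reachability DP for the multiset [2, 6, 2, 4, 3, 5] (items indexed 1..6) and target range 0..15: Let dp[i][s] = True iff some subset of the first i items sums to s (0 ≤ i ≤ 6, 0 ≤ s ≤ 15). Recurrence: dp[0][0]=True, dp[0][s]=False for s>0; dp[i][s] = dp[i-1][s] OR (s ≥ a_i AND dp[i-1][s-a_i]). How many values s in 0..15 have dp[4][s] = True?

i\s   0   1   2   3   4   5   6   7   8   9  10  11  12  13  14  15
  0   T   F   F   F   F   F   F   F   F   F   F   F   F   F   F   F
  1   T   F   T   F   F   F   F   F   F   F   F   F   F   F   F   F
  2   T   F   T   F   F   F   T   F   T   F   F   F   F   F   F   F
  3   T   F   T   F   T   F   T   F   T   F   T   F   F   F   F   F
  4   T   F   T   F   T   F   T   F   T   F   T   F   T   F   T   F
  5   T   F   T   T   T   T   T   T   T   T   T   T   T   T   T   T
  6   T   F   T   T   T   T   T   T   T   T   T   T   T   T   T   T

8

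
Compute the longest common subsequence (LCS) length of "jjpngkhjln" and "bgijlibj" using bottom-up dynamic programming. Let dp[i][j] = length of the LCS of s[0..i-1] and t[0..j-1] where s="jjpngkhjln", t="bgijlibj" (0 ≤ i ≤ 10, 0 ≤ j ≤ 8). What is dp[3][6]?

   ''  b  g  i  j  l  i  b  j
''  0  0  0  0  0  0  0  0  0
 j  0  0  0  0  1  1  1  1  1
 j  0  0  0  0  1  1  1  1  2
 p  0  0  0  0  1  1  1  1  2
 n  0  0  0  0  1  1  1  1  2
 g  0  0  1  1  1  1  1  1  2
 k  0  0  1  1  1  1  1  1  2
 h  0  0  1  1  1  1  1  1  2
 j  0  0  1  1  2  2  2  2  2
 l  0  0  1  1  2  3  3  3  3
 n  0  0  1  1  2  3  3  3  3

1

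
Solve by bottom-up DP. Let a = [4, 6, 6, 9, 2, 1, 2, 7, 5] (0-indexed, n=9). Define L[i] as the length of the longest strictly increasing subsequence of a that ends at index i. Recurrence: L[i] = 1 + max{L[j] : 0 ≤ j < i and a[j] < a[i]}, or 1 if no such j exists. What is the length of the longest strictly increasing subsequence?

3

   i    0    1    2    3    4    5    6    7    8
a[i]    4    6    6    9    2    1    2    7    5
L[i]    1    2    2    3    1    1    2    3    3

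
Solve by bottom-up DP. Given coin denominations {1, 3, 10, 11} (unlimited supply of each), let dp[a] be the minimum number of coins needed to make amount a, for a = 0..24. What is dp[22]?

2

 a  0  1  2  3  4  5  6  7  8  9 10 11 12 13 14 15 16 17 18 19 20 21 22 23 24
dp  0  1  2  1  2  3  2  3  4  3  1  1  2  2  2  3  3  3  4  4  2  2  2  3  3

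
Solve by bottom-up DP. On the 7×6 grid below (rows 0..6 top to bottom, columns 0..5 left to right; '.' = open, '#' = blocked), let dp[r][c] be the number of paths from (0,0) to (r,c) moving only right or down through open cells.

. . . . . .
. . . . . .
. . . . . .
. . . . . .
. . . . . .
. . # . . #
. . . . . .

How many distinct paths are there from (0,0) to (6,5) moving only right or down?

r\c   0   1   2   3   4   5
  0   1   1   1   1   1   1
  1   1   2   3   4   5   6
  2   1   3   6  10  15  21
  3   1   4  10  20  35  56
  4   1   5  15  35  70 126
  5   1   6   0  35 105   0
  6   1   7   7  42 147 147

147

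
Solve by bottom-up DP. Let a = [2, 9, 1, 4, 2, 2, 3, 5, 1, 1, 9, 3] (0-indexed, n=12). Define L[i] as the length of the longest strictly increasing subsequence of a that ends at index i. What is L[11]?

   i    0    1    2    3    4    5    6    7    8    9   10   11
a[i]    2    9    1    4    2    2    3    5    1    1    9    3
L[i]    1    2    1    2    2    2    3    4    1    1    5    3

3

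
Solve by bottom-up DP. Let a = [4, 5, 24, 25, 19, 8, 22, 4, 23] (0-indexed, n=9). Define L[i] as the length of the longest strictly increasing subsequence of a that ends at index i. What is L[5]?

   i    0    1    2    3    4    5    6    7    8
a[i]    4    5   24   25   19    8   22    4   23
L[i]    1    2    3    4    3    3    4    1    5

3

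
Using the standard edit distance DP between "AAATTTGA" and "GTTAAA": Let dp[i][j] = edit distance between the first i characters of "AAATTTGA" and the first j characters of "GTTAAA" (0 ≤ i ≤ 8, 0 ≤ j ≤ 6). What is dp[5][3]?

   ''  G  T  T  A  A  A
''  0  1  2  3  4  5  6
 A  1  1  2  3  3  4  5
 A  2  2  2  3  3  3  4
 A  3  3  3  3  3  3  3
 T  4  4  3  3  4  4  4
 T  5  5  4  3  4  5  5
 T  6  6  5  4  4  5  6
 G  7  6  6  5  5  5  6
 A  8  7  7  6  5  5  5

3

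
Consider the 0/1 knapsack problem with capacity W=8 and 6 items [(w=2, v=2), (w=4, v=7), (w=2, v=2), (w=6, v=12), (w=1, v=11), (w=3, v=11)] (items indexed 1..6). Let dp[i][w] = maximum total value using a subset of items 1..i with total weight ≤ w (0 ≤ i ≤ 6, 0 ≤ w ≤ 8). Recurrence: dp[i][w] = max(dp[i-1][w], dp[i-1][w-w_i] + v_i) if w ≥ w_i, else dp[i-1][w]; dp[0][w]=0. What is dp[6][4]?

i\w   0   1   2   3   4   5   6   7   8
  0   0   0   0   0   0   0   0   0   0
  1   0   0   2   2   2   2   2   2   2
  2   0   0   2   2   7   7   9   9   9
  3   0   0   2   2   7   7   9   9  11
  4   0   0   2   2   7   7  12  12  14
  5   0  11  11  13  13  18  18  23  23
  6   0  11  11  13  22  22  24  24  29

22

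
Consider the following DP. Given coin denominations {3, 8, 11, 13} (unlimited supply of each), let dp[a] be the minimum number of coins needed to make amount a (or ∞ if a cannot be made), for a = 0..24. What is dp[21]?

 a  0  1  2  3  4  5  6  7  8  9 10 11 12 13 14 15 16 17 18 19 20 21 22 23 24
dp  0  -  -  1  -  -  2  -  1  3  -  1  4  1  2  5  2  3  6  2  4  2  2  5  2
(- denotes ∞ / unreachable)

2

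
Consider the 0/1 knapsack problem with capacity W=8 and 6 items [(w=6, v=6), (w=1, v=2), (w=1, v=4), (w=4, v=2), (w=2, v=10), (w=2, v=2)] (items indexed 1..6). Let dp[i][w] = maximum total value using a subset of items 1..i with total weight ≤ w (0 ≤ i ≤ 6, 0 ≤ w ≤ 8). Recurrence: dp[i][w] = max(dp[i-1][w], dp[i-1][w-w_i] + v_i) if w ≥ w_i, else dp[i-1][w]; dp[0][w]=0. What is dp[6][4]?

16

i\w   0   1   2   3   4   5   6   7   8
  0   0   0   0   0   0   0   0   0   0
  1   0   0   0   0   0   0   6   6   6
  2   0   2   2   2   2   2   6   8   8
  3   0   4   6   6   6   6   6  10  12
  4   0   4   6   6   6   6   8  10  12
  5   0   4  10  14  16  16  16  16  18
  6   0   4  10  14  16  16  18  18  18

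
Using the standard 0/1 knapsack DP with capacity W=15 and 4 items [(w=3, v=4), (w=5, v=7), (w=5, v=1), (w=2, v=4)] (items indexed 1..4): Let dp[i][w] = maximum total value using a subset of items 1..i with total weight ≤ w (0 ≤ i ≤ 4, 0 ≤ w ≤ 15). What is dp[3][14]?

12

i\w   0   1   2   3   4   5   6   7   8   9  10  11  12  13  14  15
  0   0   0   0   0   0   0   0   0   0   0   0   0   0   0   0   0
  1   0   0   0   4   4   4   4   4   4   4   4   4   4   4   4   4
  2   0   0   0   4   4   7   7   7  11  11  11  11  11  11  11  11
  3   0   0   0   4   4   7   7   7  11  11  11  11  11  12  12  12
  4   0   0   4   4   4   8   8  11  11  11  15  15  15  15  15  16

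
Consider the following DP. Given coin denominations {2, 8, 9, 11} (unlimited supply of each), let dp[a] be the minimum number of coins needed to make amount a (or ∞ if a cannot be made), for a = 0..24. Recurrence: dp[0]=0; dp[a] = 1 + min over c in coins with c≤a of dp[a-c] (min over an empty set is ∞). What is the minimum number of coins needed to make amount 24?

3

 a  0  1  2  3  4  5  6  7  8  9 10 11 12 13 14 15 16 17 18 19 20 21 22 23 24
dp  0  -  1  -  2  -  3  -  1  1  2  1  3  2  4  3  2  2  2  2  2  3  2  4  3
(- denotes ∞ / unreachable)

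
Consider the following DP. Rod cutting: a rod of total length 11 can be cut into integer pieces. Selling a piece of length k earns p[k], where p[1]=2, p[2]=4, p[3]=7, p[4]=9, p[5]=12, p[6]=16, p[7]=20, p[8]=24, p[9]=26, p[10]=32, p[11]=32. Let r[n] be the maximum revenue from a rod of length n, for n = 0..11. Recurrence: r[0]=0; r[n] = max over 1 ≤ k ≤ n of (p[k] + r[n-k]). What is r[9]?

   n    0    1    2    3    4    5    6    7    8    9   10   11
r[n]    0    2    4    7    9   12   16   20   24   26   32   34

26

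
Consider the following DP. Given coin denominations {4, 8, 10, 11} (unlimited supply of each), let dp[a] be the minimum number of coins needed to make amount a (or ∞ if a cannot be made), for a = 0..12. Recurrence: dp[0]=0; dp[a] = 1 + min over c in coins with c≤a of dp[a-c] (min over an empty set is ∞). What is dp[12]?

 a  0  1  2  3  4  5  6  7  8  9 10 11 12
dp  0  -  -  -  1  -  -  -  1  -  1  1  2
(- denotes ∞ / unreachable)

2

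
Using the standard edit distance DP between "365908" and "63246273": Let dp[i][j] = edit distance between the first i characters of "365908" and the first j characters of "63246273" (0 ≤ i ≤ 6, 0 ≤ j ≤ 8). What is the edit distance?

7

   ''  6  3  2  4  6  2  7  3
''  0  1  2  3  4  5  6  7  8
 3  1  1  1  2  3  4  5  6  7
 6  2  1  2  2  3  3  4  5  6
 5  3  2  2  3  3  4  4  5  6
 9  4  3  3  3  4  4  5  5  6
 0  5  4  4  4  4  5  5  6  6
 8  6  5  5  5  5  5  6  6  7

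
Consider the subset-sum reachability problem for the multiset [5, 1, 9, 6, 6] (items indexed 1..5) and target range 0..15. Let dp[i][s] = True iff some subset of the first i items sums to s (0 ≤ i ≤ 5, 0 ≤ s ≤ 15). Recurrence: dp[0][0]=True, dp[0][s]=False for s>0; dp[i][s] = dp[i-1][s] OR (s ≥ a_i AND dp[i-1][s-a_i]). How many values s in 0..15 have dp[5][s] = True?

i\s   0   1   2   3   4   5   6   7   8   9  10  11  12  13  14  15
  0   T   F   F   F   F   F   F   F   F   F   F   F   F   F   F   F
  1   T   F   F   F   F   T   F   F   F   F   F   F   F   F   F   F
  2   T   T   F   F   F   T   T   F   F   F   F   F   F   F   F   F
  3   T   T   F   F   F   T   T   F   F   T   T   F   F   F   T   T
  4   T   T   F   F   F   T   T   T   F   T   T   T   T   F   T   T
  5   T   T   F   F   F   T   T   T   F   T   T   T   T   T   T   T

12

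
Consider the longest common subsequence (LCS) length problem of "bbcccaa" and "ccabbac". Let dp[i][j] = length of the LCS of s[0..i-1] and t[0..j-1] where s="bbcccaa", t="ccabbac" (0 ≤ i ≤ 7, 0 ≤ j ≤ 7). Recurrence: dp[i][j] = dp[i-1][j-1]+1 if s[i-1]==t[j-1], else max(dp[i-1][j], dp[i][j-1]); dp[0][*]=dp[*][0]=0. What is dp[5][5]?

2

   ''  c  c  a  b  b  a  c
''  0  0  0  0  0  0  0  0
 b  0  0  0  0  1  1  1  1
 b  0  0  0  0  1  2  2  2
 c  0  1  1  1  1  2  2  3
 c  0  1  2  2  2  2  2  3
 c  0  1  2  2  2  2  2  3
 a  0  1  2  3  3  3  3  3
 a  0  1  2  3  3  3  4  4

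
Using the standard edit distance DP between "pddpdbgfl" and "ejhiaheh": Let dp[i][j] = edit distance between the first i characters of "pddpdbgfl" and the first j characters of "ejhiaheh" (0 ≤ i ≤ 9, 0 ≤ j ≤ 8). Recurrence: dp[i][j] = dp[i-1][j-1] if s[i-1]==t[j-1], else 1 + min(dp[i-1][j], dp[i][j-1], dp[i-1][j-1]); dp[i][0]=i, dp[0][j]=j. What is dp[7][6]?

   ''  e  j  h  i  a  h  e  h
''  0  1  2  3  4  5  6  7  8
 p  1  1  2  3  4  5  6  7  8
 d  2  2  2  3  4  5  6  7  8
 d  3  3  3  3  4  5  6  7  8
 p  4  4  4  4  4  5  6  7  8
 d  5  5  5  5  5  5  6  7  8
 b  6  6  6  6  6  6  6  7  8
 g  7  7  7  7  7  7  7  7  8
 f  8  8  8  8  8  8  8  8  8
 l  9  9  9  9  9  9  9  9  9

7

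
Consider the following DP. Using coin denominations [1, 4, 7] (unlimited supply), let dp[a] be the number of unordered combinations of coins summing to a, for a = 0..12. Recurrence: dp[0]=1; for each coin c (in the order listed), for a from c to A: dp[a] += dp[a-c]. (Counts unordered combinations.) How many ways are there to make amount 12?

6

after  coin     0     1     2     3     4     5     6     7     8     9    10    11    12
          1     1     1     1     1     1     1     1     1     1     1     1     1     1
          4     1     1     1     1     2     2     2     2     3     3     3     3     4
          7     1     1     1     1     2     2     2     3     4     4     4     5     6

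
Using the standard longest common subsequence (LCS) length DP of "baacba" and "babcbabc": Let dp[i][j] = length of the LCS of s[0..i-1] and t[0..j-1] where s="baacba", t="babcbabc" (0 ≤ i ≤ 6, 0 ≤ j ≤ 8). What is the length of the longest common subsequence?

   ''  b  a  b  c  b  a  b  c
''  0  0  0  0  0  0  0  0  0
 b  0  1  1  1  1  1  1  1  1
 a  0  1  2  2  2  2  2  2  2
 a  0  1  2  2  2  2  3  3  3
 c  0  1  2  2  3  3  3  3  4
 b  0  1  2  3  3  4  4  4  4
 a  0  1  2  3  3  4  5  5  5

5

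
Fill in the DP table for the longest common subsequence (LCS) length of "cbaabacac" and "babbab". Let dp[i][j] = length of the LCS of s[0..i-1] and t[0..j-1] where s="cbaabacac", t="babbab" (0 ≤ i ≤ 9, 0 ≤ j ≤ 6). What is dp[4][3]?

   ''  b  a  b  b  a  b
''  0  0  0  0  0  0  0
 c  0  0  0  0  0  0  0
 b  0  1  1  1  1  1  1
 a  0  1  2  2  2  2  2
 a  0  1  2  2  2  3  3
 b  0  1  2  3  3  3  4
 a  0  1  2  3  3  4  4
 c  0  1  2  3  3  4  4
 a  0  1  2  3  3  4  4
 c  0  1  2  3  3  4  4

2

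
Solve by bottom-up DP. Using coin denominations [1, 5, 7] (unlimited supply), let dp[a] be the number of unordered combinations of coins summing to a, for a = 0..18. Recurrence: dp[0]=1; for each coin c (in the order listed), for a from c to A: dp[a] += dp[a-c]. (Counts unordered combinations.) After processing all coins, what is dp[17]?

8

after  coin     0     1     2     3     4     5     6     7     8     9    10    11    12    13    14    15    16    17    18
          1     1     1     1     1     1     1     1     1     1     1     1     1     1     1     1     1     1     1     1
          5     1     1     1     1     1     2     2     2     2     2     3     3     3     3     3     4     4     4     4
          7     1     1     1     1     1     2     2     3     3     3     4     4     5     5     6     7     7     8     8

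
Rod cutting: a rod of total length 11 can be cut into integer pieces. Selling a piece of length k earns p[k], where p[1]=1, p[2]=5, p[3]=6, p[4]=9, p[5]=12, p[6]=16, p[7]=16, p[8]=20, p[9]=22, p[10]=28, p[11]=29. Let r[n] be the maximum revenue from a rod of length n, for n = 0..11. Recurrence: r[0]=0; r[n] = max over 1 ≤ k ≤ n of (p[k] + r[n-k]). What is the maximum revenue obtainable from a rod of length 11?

   n    0    1    2    3    4    5    6    7    8    9   10   11
r[n]    0    1    5    6   10   12   16   17   21   22   28   29

29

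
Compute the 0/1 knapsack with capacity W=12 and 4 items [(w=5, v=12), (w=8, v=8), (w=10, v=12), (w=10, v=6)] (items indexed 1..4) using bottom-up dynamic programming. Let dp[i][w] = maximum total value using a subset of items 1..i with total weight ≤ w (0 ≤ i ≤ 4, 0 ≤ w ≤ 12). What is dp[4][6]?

i\w   0   1   2   3   4   5   6   7   8   9  10  11  12
  0   0   0   0   0   0   0   0   0   0   0   0   0   0
  1   0   0   0   0   0  12  12  12  12  12  12  12  12
  2   0   0   0   0   0  12  12  12  12  12  12  12  12
  3   0   0   0   0   0  12  12  12  12  12  12  12  12
  4   0   0   0   0   0  12  12  12  12  12  12  12  12

12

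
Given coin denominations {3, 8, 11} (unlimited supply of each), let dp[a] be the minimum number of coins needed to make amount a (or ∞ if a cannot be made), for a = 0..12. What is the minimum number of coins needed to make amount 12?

4

 a  0  1  2  3  4  5  6  7  8  9 10 11 12
dp  0  -  -  1  -  -  2  -  1  3  -  1  4
(- denotes ∞ / unreachable)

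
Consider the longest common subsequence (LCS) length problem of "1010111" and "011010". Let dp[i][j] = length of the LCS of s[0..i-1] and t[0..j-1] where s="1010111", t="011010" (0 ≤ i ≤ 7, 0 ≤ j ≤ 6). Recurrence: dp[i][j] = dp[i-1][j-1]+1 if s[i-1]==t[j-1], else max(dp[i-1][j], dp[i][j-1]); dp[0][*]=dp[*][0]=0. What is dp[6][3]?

   ''  0  1  1  0  1  0
''  0  0  0  0  0  0  0
 1  0  0  1  1  1  1  1
 0  0  1  1  1  2  2  2
 1  0  1  2  2  2  3  3
 0  0  1  2  2  3  3  4
 1  0  1  2  3  3  4  4
 1  0  1  2  3  3  4  4
 1  0  1  2  3  3  4  4

3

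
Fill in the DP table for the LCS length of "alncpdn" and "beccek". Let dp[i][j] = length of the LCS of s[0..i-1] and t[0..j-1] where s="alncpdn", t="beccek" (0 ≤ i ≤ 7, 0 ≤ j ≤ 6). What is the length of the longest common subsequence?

   ''  b  e  c  c  e  k
''  0  0  0  0  0  0  0
 a  0  0  0  0  0  0  0
 l  0  0  0  0  0  0  0
 n  0  0  0  0  0  0  0
 c  0  0  0  1  1  1  1
 p  0  0  0  1  1  1  1
 d  0  0  0  1  1  1  1
 n  0  0  0  1  1  1  1

1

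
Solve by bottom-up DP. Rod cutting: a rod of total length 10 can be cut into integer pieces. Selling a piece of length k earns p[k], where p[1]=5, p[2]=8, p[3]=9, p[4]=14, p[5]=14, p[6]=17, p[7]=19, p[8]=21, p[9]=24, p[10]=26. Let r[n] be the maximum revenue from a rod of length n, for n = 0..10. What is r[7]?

   n    0    1    2    3    4    5    6    7    8    9   10
r[n]    0    5   10   15   20   25   30   35   40   45   50

35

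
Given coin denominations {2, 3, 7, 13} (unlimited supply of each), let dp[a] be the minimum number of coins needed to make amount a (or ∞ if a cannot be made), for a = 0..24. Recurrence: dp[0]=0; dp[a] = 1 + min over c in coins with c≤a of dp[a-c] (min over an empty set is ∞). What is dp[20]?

2

 a  0  1  2  3  4  5  6  7  8  9 10 11 12 13 14 15 16 17 18 19 20 21 22 23 24
dp  0  -  1  1  2  2  2  1  3  2  2  3  3  1  2  2  2  3  3  3  2  3  3  3  4
(- denotes ∞ / unreachable)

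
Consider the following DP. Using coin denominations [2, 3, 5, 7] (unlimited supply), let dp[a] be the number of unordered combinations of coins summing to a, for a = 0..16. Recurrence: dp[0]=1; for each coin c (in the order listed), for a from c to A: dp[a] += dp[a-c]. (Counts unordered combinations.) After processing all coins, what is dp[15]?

after  coin     0     1     2     3     4     5     6     7     8     9    10    11    12    13    14    15    16
          2     1     0     1     0     1     0     1     0     1     0     1     0     1     0     1     0     1
          3     1     0     1     1     1     1     2     1     2     2     2     2     3     2     3     3     3
          5     1     0     1     1     1     2     2     2     3     3     4     4     5     5     6     7     7
          7     1     0     1     1     1     2     2     3     3     4     5     5     7     7     9    10    11

10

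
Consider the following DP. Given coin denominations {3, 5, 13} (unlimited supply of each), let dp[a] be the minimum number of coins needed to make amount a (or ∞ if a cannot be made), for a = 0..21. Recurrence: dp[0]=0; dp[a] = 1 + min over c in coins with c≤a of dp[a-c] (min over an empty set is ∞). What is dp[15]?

 a  0  1  2  3  4  5  6  7  8  9 10 11 12 13 14 15 16 17 18 19 20 21
dp  0  -  -  1  -  1  2  -  2  3  2  3  4  1  4  3  2  5  2  3  4  3
(- denotes ∞ / unreachable)

3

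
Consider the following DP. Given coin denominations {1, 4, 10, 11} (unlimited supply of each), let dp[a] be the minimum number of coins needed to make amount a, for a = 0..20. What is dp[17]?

 a  0  1  2  3  4  5  6  7  8  9 10 11 12 13 14 15 16 17 18 19 20
dp  0  1  2  3  1  2  3  4  2  3  1  1  2  3  2  2  3  4  3  3  2

4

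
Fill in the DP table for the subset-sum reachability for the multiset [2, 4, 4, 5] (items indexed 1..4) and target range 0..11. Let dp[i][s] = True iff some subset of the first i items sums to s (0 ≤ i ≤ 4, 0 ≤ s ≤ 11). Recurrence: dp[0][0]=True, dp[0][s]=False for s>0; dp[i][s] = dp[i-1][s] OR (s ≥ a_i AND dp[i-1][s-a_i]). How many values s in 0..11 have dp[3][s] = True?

6

i\s   0   1   2   3   4   5   6   7   8   9  10  11
  0   T   F   F   F   F   F   F   F   F   F   F   F
  1   T   F   T   F   F   F   F   F   F   F   F   F
  2   T   F   T   F   T   F   T   F   F   F   F   F
  3   T   F   T   F   T   F   T   F   T   F   T   F
  4   T   F   T   F   T   T   T   T   T   T   T   T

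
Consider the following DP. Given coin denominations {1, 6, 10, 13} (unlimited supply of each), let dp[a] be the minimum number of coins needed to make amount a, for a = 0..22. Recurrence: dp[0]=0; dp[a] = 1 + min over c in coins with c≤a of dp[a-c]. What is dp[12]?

2

 a  0  1  2  3  4  5  6  7  8  9 10 11 12 13 14 15 16 17 18 19 20 21 22
dp  0  1  2  3  4  5  1  2  3  4  1  2  2  1  2  3  2  3  3  2  2  3  3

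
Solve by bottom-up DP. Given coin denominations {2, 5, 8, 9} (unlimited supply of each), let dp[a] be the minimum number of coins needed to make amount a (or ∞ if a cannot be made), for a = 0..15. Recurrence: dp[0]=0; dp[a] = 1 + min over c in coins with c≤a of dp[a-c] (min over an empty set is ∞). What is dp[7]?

 a  0  1  2  3  4  5  6  7  8  9 10 11 12 13 14 15
dp  0  -  1  -  2  1  3  2  1  1  2  2  3  2  2  3
(- denotes ∞ / unreachable)

2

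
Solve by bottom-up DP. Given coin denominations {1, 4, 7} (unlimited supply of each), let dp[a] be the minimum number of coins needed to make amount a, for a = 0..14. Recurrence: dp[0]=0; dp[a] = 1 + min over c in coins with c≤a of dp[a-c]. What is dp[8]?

 a  0  1  2  3  4  5  6  7  8  9 10 11 12 13 14
dp  0  1  2  3  1  2  3  1  2  3  4  2  3  4  2

2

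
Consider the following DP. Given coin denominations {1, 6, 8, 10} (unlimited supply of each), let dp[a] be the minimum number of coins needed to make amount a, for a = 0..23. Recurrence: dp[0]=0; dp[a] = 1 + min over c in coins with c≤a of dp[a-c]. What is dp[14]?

 a  0  1  2  3  4  5  6  7  8  9 10 11 12 13 14 15 16 17 18 19 20 21 22 23
dp  0  1  2  3  4  5  1  2  1  2  1  2  2  3  2  3  2  3  2  3  2  3  3  4

2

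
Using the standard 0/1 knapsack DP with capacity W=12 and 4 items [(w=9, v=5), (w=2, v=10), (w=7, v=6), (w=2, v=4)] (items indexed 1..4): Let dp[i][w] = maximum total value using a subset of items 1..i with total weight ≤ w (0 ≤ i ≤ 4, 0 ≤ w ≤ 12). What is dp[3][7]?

i\w   0   1   2   3   4   5   6   7   8   9  10  11  12
  0   0   0   0   0   0   0   0   0   0   0   0   0   0
  1   0   0   0   0   0   0   0   0   0   5   5   5   5
  2   0   0  10  10  10  10  10  10  10  10  10  15  15
  3   0   0  10  10  10  10  10  10  10  16  16  16  16
  4   0   0  10  10  14  14  14  14  14  16  16  20  20

10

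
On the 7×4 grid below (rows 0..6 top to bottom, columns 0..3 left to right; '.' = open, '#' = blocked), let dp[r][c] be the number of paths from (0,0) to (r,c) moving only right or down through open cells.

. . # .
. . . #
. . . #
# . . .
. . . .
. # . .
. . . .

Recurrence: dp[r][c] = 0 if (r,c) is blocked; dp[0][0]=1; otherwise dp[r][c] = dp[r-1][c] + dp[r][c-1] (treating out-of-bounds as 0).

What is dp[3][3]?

8

r\c   0   1   2   3
  0   1   1   0   0
  1   1   2   2   0
  2   1   3   5   0
  3   0   3   8   8
  4   0   3  11  19
  5   0   0  11  30
  6   0   0  11  41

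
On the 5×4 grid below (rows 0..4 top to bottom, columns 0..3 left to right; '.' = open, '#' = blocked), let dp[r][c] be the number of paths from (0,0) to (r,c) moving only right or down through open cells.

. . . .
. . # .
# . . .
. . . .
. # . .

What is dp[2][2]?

2

r\c   0   1   2   3
  0   1   1   1   1
  1   1   2   0   1
  2   0   2   2   3
  3   0   2   4   7
  4   0   0   4  11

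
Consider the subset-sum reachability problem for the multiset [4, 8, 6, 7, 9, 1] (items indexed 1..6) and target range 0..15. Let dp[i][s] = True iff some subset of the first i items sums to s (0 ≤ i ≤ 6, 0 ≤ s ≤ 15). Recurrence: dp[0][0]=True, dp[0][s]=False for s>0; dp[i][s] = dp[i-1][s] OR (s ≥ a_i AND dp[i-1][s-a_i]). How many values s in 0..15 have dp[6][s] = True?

i\s   0   1   2   3   4   5   6   7   8   9  10  11  12  13  14  15
  0   T   F   F   F   F   F   F   F   F   F   F   F   F   F   F   F
  1   T   F   F   F   T   F   F   F   F   F   F   F   F   F   F   F
  2   T   F   F   F   T   F   F   F   T   F   F   F   T   F   F   F
  3   T   F   F   F   T   F   T   F   T   F   T   F   T   F   T   F
  4   T   F   F   F   T   F   T   T   T   F   T   T   T   T   T   T
  5   T   F   F   F   T   F   T   T   T   T   T   T   T   T   T   T
  6   T   T   F   F   T   T   T   T   T   T   T   T   T   T   T   T

14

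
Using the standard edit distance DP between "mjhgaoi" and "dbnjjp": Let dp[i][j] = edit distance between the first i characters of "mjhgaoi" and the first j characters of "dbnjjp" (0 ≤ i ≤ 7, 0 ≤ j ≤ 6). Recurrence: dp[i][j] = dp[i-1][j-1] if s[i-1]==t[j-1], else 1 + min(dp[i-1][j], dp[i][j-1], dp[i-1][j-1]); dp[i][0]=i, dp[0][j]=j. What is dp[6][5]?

6

   ''  d  b  n  j  j  p
''  0  1  2  3  4  5  6
 m  1  1  2  3  4  5  6
 j  2  2  2  3  3  4  5
 h  3  3  3  3  4  4  5
 g  4  4  4  4  4  5  5
 a  5  5  5  5  5  5  6
 o  6  6  6  6  6  6  6
 i  7  7  7  7  7  7  7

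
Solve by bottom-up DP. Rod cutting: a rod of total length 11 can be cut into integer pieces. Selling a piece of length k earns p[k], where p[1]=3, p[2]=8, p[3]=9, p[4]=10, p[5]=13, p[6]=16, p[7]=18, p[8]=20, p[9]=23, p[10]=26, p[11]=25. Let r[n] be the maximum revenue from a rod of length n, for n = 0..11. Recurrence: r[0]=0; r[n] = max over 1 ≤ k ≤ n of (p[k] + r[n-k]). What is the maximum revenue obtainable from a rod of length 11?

43

   n    0    1    2    3    4    5    6    7    8    9   10   11
r[n]    0    3    8   11   16   19   24   27   32   35   40   43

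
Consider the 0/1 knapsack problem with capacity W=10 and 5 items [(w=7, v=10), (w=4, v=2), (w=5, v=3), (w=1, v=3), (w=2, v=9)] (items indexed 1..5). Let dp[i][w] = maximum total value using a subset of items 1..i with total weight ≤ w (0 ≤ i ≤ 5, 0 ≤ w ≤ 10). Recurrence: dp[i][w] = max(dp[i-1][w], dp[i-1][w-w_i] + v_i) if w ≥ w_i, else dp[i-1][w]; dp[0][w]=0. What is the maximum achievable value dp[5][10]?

i\w   0   1   2   3   4   5   6   7   8   9  10
  0   0   0   0   0   0   0   0   0   0   0   0
  1   0   0   0   0   0   0   0  10  10  10  10
  2   0   0   0   0   2   2   2  10  10  10  10
  3   0   0   0   0   2   3   3  10  10  10  10
  4   0   3   3   3   3   5   6  10  13  13  13
  5   0   3   9  12  12  12  12  14  15  19  22

22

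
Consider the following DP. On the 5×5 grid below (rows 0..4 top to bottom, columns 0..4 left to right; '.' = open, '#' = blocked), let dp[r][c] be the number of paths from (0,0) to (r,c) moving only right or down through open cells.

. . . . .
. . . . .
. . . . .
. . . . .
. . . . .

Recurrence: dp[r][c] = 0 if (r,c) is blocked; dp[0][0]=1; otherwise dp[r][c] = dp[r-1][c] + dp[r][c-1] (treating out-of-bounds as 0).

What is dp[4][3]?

35

r\c   0   1   2   3   4
  0   1   1   1   1   1
  1   1   2   3   4   5
  2   1   3   6  10  15
  3   1   4  10  20  35
  4   1   5  15  35  70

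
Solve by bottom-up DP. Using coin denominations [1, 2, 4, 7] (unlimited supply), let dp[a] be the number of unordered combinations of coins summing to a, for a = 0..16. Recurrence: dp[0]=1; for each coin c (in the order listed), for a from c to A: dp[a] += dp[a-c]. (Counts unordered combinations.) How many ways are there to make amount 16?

after  coin     0     1     2     3     4     5     6     7     8     9    10    11    12    13    14    15    16
          1     1     1     1     1     1     1     1     1     1     1     1     1     1     1     1     1     1
          2     1     1     2     2     3     3     4     4     5     5     6     6     7     7     8     8     9
          4     1     1     2     2     4     4     6     6     9     9    12    12    16    16    20    20    25
          7     1     1     2     2     4     4     6     7    10    11    14    16    20    22    27    30    36

36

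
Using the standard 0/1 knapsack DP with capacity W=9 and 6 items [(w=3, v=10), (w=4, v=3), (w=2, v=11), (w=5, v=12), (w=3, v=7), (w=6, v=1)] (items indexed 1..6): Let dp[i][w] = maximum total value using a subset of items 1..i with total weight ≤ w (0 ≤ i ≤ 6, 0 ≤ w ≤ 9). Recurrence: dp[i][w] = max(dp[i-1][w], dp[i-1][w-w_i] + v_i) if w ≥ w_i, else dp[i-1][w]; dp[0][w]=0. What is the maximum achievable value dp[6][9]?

i\w   0   1   2   3   4   5   6   7   8   9
  0   0   0   0   0   0   0   0   0   0   0
  1   0   0   0  10  10  10  10  10  10  10
  2   0   0   0  10  10  10  10  13  13  13
  3   0   0  11  11  11  21  21  21  21  24
  4   0   0  11  11  11  21  21  23  23  24
  5   0   0  11  11  11  21  21  23  28  28
  6   0   0  11  11  11  21  21  23  28  28

28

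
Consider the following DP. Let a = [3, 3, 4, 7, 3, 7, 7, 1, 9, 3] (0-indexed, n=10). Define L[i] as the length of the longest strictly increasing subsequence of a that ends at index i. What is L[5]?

3

   i    0    1    2    3    4    5    6    7    8    9
a[i]    3    3    4    7    3    7    7    1    9    3
L[i]    1    1    2    3    1    3    3    1    4    2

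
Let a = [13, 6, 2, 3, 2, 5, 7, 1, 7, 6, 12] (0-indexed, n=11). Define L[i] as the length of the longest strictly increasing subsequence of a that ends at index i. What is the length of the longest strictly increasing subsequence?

5

   i    0    1    2    3    4    5    6    7    8    9   10
a[i]   13    6    2    3    2    5    7    1    7    6   12
L[i]    1    1    1    2    1    3    4    1    4    4    5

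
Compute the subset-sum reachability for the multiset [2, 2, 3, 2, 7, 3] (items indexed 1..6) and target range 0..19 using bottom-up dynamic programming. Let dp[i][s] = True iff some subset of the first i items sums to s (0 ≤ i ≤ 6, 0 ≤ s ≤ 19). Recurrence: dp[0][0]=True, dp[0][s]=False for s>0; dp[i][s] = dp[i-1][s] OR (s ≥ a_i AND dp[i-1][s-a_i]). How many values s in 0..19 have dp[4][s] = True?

8

i\s   0   1   2   3   4   5   6   7   8   9  10  11  12  13  14  15  16  17  18  19
  0   T   F   F   F   F   F   F   F   F   F   F   F   F   F   F   F   F   F   F   F
  1   T   F   T   F   F   F   F   F   F   F   F   F   F   F   F   F   F   F   F   F
  2   T   F   T   F   T   F   F   F   F   F   F   F   F   F   F   F   F   F   F   F
  3   T   F   T   T   T   T   F   T   F   F   F   F   F   F   F   F   F   F   F   F
  4   T   F   T   T   T   T   T   T   F   T   F   F   F   F   F   F   F   F   F   F
  5   T   F   T   T   T   T   T   T   F   T   T   T   T   T   T   F   T   F   F   F
  6   T   F   T   T   T   T   T   T   T   T   T   T   T   T   T   T   T   T   F   T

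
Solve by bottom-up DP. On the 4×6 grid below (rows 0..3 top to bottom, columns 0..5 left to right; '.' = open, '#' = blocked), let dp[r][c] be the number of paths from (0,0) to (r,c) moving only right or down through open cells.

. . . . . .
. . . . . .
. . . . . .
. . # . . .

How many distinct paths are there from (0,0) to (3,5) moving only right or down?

r\c   0   1   2   3   4   5
  0   1   1   1   1   1   1
  1   1   2   3   4   5   6
  2   1   3   6  10  15  21
  3   1   4   0  10  25  46

46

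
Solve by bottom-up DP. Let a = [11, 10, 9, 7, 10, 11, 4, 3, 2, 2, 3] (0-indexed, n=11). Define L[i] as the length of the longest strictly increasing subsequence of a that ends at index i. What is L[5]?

3

   i    0    1    2    3    4    5    6    7    8    9   10
a[i]   11   10    9    7   10   11    4    3    2    2    3
L[i]    1    1    1    1    2    3    1    1    1    1    2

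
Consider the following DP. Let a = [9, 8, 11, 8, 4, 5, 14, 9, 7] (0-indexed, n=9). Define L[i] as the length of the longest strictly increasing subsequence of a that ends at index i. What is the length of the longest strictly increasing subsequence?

3

   i    0    1    2    3    4    5    6    7    8
a[i]    9    8   11    8    4    5   14    9    7
L[i]    1    1    2    1    1    2    3    3    3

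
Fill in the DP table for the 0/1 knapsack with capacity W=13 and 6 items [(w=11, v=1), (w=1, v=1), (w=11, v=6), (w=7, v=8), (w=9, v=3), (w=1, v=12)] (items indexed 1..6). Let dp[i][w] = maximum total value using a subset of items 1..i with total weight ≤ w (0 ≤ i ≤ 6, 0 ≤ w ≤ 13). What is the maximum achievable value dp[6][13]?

i\w   0   1   2   3   4   5   6   7   8   9  10  11  12  13
  0   0   0   0   0   0   0   0   0   0   0   0   0   0   0
  1   0   0   0   0   0   0   0   0   0   0   0   1   1   1
  2   0   1   1   1   1   1   1   1   1   1   1   1   2   2
  3   0   1   1   1   1   1   1   1   1   1   1   6   7   7
  4   0   1   1   1   1   1   1   8   9   9   9   9   9   9
  5   0   1   1   1   1   1   1   8   9   9   9   9   9   9
  6   0  12  13  13  13  13  13  13  20  21  21  21  21  21

21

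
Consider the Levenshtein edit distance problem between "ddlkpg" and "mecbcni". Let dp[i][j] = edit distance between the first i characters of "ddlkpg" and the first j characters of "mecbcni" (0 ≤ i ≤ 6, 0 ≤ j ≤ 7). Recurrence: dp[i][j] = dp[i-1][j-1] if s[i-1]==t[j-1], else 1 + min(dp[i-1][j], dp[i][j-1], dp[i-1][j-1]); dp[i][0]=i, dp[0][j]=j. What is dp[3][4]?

   ''  m  e  c  b  c  n  i
''  0  1  2  3  4  5  6  7
 d  1  1  2  3  4  5  6  7
 d  2  2  2  3  4  5  6  7
 l  3  3  3  3  4  5  6  7
 k  4  4  4  4  4  5  6  7
 p  5  5  5  5  5  5  6  7
 g  6  6  6  6  6  6  6  7

4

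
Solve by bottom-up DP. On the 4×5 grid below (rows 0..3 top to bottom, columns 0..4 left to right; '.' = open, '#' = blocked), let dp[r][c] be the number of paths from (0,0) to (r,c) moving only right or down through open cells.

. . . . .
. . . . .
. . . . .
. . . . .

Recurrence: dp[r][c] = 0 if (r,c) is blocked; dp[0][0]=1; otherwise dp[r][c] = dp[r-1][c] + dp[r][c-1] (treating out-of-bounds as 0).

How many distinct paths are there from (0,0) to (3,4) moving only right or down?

r\c   0   1   2   3   4
  0   1   1   1   1   1
  1   1   2   3   4   5
  2   1   3   6  10  15
  3   1   4  10  20  35

35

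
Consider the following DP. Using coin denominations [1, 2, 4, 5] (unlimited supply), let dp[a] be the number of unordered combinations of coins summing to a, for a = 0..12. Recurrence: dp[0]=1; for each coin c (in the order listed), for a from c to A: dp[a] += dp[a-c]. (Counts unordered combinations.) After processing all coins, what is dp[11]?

19

after  coin     0     1     2     3     4     5     6     7     8     9    10    11    12
          1     1     1     1     1     1     1     1     1     1     1     1     1     1
          2     1     1     2     2     3     3     4     4     5     5     6     6     7
          4     1     1     2     2     4     4     6     6     9     9    12    12    16
          5     1     1     2     2     4     5     7     8    11    13    17    19    24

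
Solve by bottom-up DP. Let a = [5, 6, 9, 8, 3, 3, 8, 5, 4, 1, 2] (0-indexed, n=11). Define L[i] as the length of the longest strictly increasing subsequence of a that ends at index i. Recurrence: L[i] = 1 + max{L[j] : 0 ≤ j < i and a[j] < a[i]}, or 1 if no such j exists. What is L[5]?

1

   i    0    1    2    3    4    5    6    7    8    9   10
a[i]    5    6    9    8    3    3    8    5    4    1    2
L[i]    1    2    3    3    1    1    3    2    2    1    2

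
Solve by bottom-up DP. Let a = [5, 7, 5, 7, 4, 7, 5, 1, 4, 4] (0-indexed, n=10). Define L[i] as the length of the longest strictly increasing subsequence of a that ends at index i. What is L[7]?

1

   i    0    1    2    3    4    5    6    7    8    9
a[i]    5    7    5    7    4    7    5    1    4    4
L[i]    1    2    1    2    1    2    2    1    2    2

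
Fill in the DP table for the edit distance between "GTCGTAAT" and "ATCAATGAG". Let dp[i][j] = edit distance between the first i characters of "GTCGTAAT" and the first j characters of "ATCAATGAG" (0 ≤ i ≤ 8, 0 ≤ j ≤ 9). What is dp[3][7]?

5

   ''  A  T  C  A  A  T  G  A  G
''  0  1  2  3  4  5  6  7  8  9
 G  1  1  2  3  4  5  6  6  7  8
 T  2  2  1  2  3  4  5  6  7  8
 C  3  3  2  1  2  3  4  5  6  7
 G  4  4  3  2  2  3  4  4  5  6
 T  5  5  4  3  3  3  3  4  5  6
 A  6  5  5  4  3  3  4  4  4  5
 A  7  6  6  5  4  3  4  5  4  5
 T  8  7  6  6  5  4  3  4  5  5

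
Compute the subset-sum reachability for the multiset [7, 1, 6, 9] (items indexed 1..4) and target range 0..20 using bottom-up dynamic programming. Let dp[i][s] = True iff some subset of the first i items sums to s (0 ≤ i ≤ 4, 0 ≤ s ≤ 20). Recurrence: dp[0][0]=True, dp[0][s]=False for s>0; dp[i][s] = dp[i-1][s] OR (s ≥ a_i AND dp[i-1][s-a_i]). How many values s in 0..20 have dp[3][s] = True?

i\s   0   1   2   3   4   5   6   7   8   9  10  11  12  13  14  15  16  17  18  19  20
  0   T   F   F   F   F   F   F   F   F   F   F   F   F   F   F   F   F   F   F   F   F
  1   T   F   F   F   F   F   F   T   F   F   F   F   F   F   F   F   F   F   F   F   F
  2   T   T   F   F   F   F   F   T   T   F   F   F   F   F   F   F   F   F   F   F   F
  3   T   T   F   F   F   F   T   T   T   F   F   F   F   T   T   F   F   F   F   F   F
  4   T   T   F   F   F   F   T   T   T   T   T   F   F   T   T   T   T   T   F   F   F

7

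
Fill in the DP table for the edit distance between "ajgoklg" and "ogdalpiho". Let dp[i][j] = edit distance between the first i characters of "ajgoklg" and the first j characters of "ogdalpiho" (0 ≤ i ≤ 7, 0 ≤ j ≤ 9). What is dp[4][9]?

   ''  o  g  d  a  l  p  i  h  o
''  0  1  2  3  4  5  6  7  8  9
 a  1  1  2  3  3  4  5  6  7  8
 j  2  2  2  3  4  4  5  6  7  8
 g  3  3  2  3  4  5  5  6  7  8
 o  4  3  3  3  4  5  6  6  7  7
 k  5  4  4  4  4  5  6  7  7  8
 l  6  5  5  5  5  4  5  6  7  8
 g  7  6  5  6  6  5  5  6  7  8

7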